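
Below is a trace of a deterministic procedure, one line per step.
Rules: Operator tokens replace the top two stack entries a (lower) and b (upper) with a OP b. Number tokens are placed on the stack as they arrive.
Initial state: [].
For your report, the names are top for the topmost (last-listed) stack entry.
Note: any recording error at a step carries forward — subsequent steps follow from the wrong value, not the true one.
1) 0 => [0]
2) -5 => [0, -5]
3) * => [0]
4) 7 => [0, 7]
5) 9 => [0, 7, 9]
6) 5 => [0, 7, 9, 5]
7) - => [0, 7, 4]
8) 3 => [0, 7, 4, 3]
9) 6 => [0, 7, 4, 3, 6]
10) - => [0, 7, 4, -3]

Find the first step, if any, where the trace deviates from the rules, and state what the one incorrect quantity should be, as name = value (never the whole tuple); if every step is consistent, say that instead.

no error

Recomputing the run from the initial state:
step 1: [0]
step 2: [0, -5]
step 3: [0]
step 4: [0, 7]
step 5: [0, 7, 9]
step 6: [0, 7, 9, 5]
step 7: [0, 7, 4]
step 8: [0, 7, 4, 3]
step 9: [0, 7, 4, 3, 6]
step 10: [0, 7, 4, -3]
This matches the trace at every step.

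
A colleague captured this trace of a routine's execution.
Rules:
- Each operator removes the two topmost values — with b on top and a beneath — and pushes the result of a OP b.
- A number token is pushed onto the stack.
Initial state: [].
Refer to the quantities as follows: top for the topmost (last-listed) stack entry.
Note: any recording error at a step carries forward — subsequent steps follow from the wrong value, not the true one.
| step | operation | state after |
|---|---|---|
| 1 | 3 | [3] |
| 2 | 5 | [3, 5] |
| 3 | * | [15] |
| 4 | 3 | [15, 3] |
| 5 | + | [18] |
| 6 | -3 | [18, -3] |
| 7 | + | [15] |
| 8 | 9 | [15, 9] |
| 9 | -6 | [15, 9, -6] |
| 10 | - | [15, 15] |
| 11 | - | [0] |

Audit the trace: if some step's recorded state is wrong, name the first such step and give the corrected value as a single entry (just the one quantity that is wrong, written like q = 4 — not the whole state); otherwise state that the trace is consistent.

step 1: push 3: top = 3 -> in agreement
step 2: push 5: top = 5 -> checks out
step 3: 3 * 5 = 15 -> verified
step 4: push 3: top = 3 -> consistent with the trace
step 5: 15 + 3 = 18 -> consistent with the trace
step 6: push -3: top = -3 -> exactly as logged
step 7: 18 + -3 = 15 -> matches
step 8: push 9: top = 9 -> in agreement
step 9: push -6: top = -6 -> consistent with the trace
step 10: 9 - -6 = 15 -> agrees with the trace
step 11: 15 - 15 = 0 -> checks out
Every step is consistent.

no error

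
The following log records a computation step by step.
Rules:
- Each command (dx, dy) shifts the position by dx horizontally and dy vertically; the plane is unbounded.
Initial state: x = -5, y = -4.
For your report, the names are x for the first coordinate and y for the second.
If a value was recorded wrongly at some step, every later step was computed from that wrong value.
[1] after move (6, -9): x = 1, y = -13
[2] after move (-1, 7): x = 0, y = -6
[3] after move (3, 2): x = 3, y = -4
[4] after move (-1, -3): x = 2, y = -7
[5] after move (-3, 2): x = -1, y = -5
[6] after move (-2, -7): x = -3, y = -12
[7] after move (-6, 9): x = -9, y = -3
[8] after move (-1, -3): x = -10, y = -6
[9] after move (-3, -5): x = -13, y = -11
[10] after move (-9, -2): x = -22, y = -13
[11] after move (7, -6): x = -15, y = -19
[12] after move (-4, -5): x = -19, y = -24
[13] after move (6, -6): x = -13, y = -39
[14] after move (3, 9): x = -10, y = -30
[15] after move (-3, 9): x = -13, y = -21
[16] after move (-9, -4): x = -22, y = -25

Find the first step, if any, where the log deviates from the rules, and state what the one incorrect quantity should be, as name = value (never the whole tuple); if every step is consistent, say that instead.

step 1: x = -5 + (6) = 1, y = -4 + (-9) = -13 -> checks out
step 2: x = 1 + (-1) = 0, y = -13 + (7) = -6 -> same as recorded
step 3: x = 0 + (3) = 3, y = -6 + (2) = -4 -> in agreement
step 4: x = 3 + (-1) = 2, y = -4 + (-3) = -7 -> agrees with the log
step 5: x = 2 + (-3) = -1, y = -7 + (2) = -5 -> matches
step 6: x = -1 + (-2) = -3, y = -5 + (-7) = -12 -> agrees with the log
step 7: x = -3 + (-6) = -9, y = -12 + (9) = -3 -> in agreement
step 8: x = -9 + (-1) = -10, y = -3 + (-3) = -6 -> in agreement
step 9: x = -10 + (-3) = -13, y = -6 + (-5) = -11 -> exactly as logged
step 10: x = -13 + (-9) = -22, y = -11 + (-2) = -13 -> agrees with the log
step 11: x = -22 + (7) = -15, y = -13 + (-6) = -19 -> checks out
step 12: x = -15 + (-4) = -19, y = -19 + (-5) = -24 -> no discrepancy
step 13: x = -19 + (6) = -13, y = -24 + (-6) = -30 -> the log disagrees here
So the first discrepancy is step 13, where the right value is y = -30.

step 13, y = -30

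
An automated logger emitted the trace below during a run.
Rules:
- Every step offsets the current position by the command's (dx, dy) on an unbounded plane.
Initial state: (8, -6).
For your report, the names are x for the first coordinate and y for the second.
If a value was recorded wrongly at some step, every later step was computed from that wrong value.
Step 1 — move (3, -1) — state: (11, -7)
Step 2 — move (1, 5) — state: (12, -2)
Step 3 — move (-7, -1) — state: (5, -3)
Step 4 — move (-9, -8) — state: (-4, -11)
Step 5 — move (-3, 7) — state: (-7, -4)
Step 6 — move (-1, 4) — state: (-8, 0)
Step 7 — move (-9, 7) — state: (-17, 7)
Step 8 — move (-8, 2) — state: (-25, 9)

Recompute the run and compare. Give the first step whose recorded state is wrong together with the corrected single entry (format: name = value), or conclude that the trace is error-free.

1. x = 8 + (3) = 11, y = -6 + (-1) = -7 (exactly as logged)
2. x = 11 + (1) = 12, y = -7 + (5) = -2 (exactly as logged)
3. x = 12 + (-7) = 5, y = -2 + (-1) = -3 (in agreement)
4. x = 5 + (-9) = -4, y = -3 + (-8) = -11 (no discrepancy)
5. x = -4 + (-3) = -7, y = -11 + (7) = -4 (consistent with the trace)
6. x = -7 + (-1) = -8, y = -4 + (4) = 0 (checks out)
7. x = -8 + (-9) = -17, y = 0 + (7) = 7 (confirmed correct)
8. x = -17 + (-8) = -25, y = 7 + (2) = 9 (confirmed correct)
No step deviates from the rules.

no error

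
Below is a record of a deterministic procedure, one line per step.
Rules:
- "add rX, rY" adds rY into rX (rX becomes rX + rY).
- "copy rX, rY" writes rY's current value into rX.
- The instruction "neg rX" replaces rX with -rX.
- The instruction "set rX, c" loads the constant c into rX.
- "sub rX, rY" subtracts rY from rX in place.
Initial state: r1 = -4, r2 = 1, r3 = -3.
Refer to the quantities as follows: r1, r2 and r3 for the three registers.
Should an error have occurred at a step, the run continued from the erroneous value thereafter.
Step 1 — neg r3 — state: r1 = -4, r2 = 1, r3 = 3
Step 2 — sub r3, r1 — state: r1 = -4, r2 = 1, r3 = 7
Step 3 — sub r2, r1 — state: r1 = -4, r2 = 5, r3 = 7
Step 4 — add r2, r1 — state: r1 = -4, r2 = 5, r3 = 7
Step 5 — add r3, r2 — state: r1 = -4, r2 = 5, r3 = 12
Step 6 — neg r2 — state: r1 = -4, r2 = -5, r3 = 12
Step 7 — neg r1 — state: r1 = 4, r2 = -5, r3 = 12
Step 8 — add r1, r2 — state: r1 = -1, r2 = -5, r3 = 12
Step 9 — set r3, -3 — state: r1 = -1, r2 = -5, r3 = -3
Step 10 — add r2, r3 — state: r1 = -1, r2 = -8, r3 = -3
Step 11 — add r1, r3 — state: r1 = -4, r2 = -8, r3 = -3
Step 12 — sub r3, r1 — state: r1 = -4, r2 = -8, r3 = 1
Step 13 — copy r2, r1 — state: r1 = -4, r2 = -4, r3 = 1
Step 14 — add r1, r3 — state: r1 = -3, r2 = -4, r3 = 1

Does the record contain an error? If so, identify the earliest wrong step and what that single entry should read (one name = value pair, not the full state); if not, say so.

step 4, r2 = 1

1. r3 = -(-3) = 3 (in agreement)
2. r3 = 3 - -4 = 7 (matches)
3. r2 = 1 - -4 = 5 (agrees with the record)
4. r2 = 5 + -4 = 1 (this is not what the record shows)
First incorrect step: 4; the correct value is r2 = 1.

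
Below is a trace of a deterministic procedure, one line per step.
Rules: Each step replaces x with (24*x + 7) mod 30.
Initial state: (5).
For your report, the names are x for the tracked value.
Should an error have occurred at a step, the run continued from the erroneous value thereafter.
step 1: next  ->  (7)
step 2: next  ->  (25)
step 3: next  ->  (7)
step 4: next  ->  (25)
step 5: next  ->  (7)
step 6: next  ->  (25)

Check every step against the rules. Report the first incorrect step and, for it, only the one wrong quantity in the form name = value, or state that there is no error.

no error

1. x = (24*5 + 7) mod 30 = 7 (verified)
2. x = (24*7 + 7) mod 30 = 25 (no discrepancy)
3. x = (24*25 + 7) mod 30 = 7 (no discrepancy)
4. x = (24*7 + 7) mod 30 = 25 (matches)
5. x = (24*25 + 7) mod 30 = 7 (in agreement)
6. x = (24*7 + 7) mod 30 = 25 (agrees with the trace)
The recomputation confirms every line.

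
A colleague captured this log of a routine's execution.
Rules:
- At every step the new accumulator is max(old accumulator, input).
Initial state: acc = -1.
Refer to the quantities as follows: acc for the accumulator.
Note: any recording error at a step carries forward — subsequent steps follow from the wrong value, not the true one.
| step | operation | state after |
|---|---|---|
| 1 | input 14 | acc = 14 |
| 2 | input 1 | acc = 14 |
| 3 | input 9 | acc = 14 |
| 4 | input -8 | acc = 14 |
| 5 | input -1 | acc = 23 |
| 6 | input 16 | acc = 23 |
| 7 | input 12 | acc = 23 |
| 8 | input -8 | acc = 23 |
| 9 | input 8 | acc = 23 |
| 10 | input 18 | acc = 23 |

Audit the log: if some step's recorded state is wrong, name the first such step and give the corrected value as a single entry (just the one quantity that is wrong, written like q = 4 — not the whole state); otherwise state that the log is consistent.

step 1: acc = max(-1, 14) = 14 -> exactly as logged
step 2: acc = max(14, 1) = 14 -> matches
step 3: acc = max(14, 9) = 14 -> exactly as logged
step 4: acc = max(14, -8) = 14 -> checks out
step 5: acc = max(14, -1) = 14 -> a discrepancy with the log
The earliest wrong entry is at step 5: it should read acc = 14.

step 5, acc = 14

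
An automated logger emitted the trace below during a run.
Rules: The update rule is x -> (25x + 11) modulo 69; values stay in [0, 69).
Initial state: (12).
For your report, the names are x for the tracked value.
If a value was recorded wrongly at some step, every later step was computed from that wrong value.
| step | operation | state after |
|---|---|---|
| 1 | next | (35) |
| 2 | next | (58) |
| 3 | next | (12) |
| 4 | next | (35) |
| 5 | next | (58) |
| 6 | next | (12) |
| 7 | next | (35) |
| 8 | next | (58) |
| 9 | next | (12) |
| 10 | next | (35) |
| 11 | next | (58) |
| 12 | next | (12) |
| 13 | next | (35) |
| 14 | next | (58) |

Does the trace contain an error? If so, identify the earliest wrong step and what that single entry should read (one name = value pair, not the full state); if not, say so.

step 1: x = (25*12 + 11) mod 69 = 35 -> exactly as logged
step 2: x = (25*35 + 11) mod 69 = 58 -> consistent with the trace
step 3: x = (25*58 + 11) mod 69 = 12 -> confirmed correct
step 4: x = (25*12 + 11) mod 69 = 35 -> same as recorded
step 5: x = (25*35 + 11) mod 69 = 58 -> same as recorded
step 6: x = (25*58 + 11) mod 69 = 12 -> exactly as logged
step 7: x = (25*12 + 11) mod 69 = 35 -> agrees with the trace
step 8: x = (25*35 + 11) mod 69 = 58 -> agrees with the trace
step 9: x = (25*58 + 11) mod 69 = 12 -> agrees with the trace
step 10: x = (25*12 + 11) mod 69 = 35 -> matches
step 11: x = (25*35 + 11) mod 69 = 58 -> verified
step 12: x = (25*58 + 11) mod 69 = 12 -> consistent with the trace
step 13: x = (25*12 + 11) mod 69 = 35 -> no discrepancy
step 14: x = (25*35 + 11) mod 69 = 58 -> no discrepancy
All entries verified; no error found.

no error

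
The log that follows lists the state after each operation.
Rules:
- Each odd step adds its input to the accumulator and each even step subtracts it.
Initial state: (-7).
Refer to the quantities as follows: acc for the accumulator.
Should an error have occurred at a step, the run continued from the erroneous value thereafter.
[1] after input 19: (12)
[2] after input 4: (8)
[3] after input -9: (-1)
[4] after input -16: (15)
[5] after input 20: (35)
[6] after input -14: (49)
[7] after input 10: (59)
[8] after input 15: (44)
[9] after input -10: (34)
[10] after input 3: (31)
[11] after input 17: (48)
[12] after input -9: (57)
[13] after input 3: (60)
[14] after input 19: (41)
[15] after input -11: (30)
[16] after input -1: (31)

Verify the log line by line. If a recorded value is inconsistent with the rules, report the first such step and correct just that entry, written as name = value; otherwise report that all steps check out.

no error

Step 1: acc = -7 + 19 = 12 — confirmed correct.
Step 2: acc = 12 - 4 = 8 — consistent with the log.
Step 3: acc = 8 + -9 = -1 — agrees with the log.
Step 4: acc = -1 - -16 = 15 — confirmed correct.
Step 5: acc = 15 + 20 = 35 — checks out.
Step 6: acc = 35 - -14 = 49 — exactly as logged.
Step 7: acc = 49 + 10 = 59 — verified.
Step 8: acc = 59 - 15 = 44 — matches.
Step 9: acc = 44 + -10 = 34 — exactly as logged.
Step 10: acc = 34 - 3 = 31 — consistent with the log.
Step 11: acc = 31 + 17 = 48 — verified.
Step 12: acc = 48 - -9 = 57 — same as recorded.
Step 13: acc = 57 + 3 = 60 — checks out.
Step 14: acc = 60 - 19 = 41 — matches.
Step 15: acc = 41 + -11 = 30 — verified.
Step 16: acc = 30 - -1 = 31 — confirmed correct.
Each recorded entry agrees with the recomputation.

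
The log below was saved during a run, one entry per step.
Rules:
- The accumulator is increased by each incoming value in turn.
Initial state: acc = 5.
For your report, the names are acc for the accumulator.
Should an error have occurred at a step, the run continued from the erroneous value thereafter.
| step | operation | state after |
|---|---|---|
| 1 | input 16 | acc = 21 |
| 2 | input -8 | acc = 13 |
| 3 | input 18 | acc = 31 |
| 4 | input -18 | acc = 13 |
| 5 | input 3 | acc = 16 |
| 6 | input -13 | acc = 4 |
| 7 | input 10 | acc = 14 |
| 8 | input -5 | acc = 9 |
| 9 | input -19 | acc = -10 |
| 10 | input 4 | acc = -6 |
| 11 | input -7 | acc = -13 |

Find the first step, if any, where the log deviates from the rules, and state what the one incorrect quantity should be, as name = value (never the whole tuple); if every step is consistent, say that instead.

step 6, acc = 3

Step 1: acc = 5 + 16 = 21 — confirmed correct.
Step 2: acc = 21 + -8 = 13 — same as recorded.
Step 3: acc = 13 + 18 = 31 — verified.
Step 4: acc = 31 + -18 = 13 — confirmed correct.
Step 5: acc = 13 + 3 = 16 — exactly as logged.
Step 6: acc = 16 + -13 = 3 — the log has a different value.
First deviation found at step 6; the corrected entry is acc = 3.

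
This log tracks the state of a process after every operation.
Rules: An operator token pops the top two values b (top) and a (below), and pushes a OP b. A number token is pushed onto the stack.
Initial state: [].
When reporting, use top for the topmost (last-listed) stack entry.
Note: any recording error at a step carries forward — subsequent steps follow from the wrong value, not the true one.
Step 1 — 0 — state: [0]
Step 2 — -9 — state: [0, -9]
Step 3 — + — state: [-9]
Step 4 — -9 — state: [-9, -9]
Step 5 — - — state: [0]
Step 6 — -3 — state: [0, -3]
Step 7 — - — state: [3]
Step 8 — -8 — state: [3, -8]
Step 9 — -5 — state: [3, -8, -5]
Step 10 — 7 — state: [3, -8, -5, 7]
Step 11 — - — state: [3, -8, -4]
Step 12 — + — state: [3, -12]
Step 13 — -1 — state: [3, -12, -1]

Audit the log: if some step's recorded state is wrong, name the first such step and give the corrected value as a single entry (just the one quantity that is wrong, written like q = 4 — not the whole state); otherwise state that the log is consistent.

step 11, top = -12

Step 1: push 0: top = 0 — consistent with the log.
Step 2: push -9: top = -9 — agrees with the log.
Step 3: 0 + -9 = -9 — in agreement.
Step 4: push -9: top = -9 — verified.
Step 5: -9 - -9 = 0 — exactly as logged.
Step 6: push -3: top = -3 — matches.
Step 7: 0 - -3 = 3 — same as recorded.
Step 8: push -8: top = -8 — confirmed correct.
Step 9: push -5: top = -5 — matches.
Step 10: push 7: top = 7 — same as recorded.
Step 11: -5 - 7 = -12 — the recorded entry deviates here.
So the first discrepancy is step 11, where the right value is top = -12.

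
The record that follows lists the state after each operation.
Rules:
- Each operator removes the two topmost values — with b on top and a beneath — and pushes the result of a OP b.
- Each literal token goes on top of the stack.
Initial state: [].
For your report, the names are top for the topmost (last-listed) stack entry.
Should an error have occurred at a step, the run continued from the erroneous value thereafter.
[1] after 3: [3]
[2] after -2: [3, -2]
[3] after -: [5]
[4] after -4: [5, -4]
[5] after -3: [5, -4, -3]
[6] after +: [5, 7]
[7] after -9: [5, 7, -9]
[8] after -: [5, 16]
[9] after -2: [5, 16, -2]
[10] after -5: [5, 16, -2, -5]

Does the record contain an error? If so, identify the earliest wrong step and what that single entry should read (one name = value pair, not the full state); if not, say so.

step 6, top = -7

step 1: push 3: top = 3 -> exactly as logged
step 2: push -2: top = -2 -> exactly as logged
step 3: 3 - -2 = 5 -> same as recorded
step 4: push -4: top = -4 -> matches
step 5: push -3: top = -3 -> confirmed correct
step 6: -4 + -3 = -7 -> the recorded entry deviates here
Conclusion: step 6 carries the first error; the entry should be top = -7.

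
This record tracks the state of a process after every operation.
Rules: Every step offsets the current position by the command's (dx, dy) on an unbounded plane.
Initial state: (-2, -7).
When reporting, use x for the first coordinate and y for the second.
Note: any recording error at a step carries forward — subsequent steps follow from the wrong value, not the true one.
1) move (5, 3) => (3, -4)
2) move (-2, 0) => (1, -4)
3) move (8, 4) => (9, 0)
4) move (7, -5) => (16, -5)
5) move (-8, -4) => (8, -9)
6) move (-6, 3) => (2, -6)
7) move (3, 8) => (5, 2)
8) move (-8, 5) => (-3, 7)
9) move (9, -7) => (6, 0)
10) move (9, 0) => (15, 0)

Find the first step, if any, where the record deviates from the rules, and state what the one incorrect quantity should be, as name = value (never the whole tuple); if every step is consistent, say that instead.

Step 1: x = -2 + (5) = 3, y = -7 + (3) = -4 — consistent with the record.
Step 2: x = 3 + (-2) = 1, y = -4 + (0) = -4 — confirmed correct.
Step 3: x = 1 + (8) = 9, y = -4 + (4) = 0 — consistent with the record.
Step 4: x = 9 + (7) = 16, y = 0 + (-5) = -5 — checks out.
Step 5: x = 16 + (-8) = 8, y = -5 + (-4) = -9 — in agreement.
Step 6: x = 8 + (-6) = 2, y = -9 + (3) = -6 — same as recorded.
Step 7: x = 2 + (3) = 5, y = -6 + (8) = 2 — same as recorded.
Step 8: x = 5 + (-8) = -3, y = 2 + (5) = 7 — verified.
Step 9: x = -3 + (9) = 6, y = 7 + (-7) = 0 — no discrepancy.
Step 10: x = 6 + (9) = 15, y = 0 + (0) = 0 — matches.
No step deviates from the rules.

no error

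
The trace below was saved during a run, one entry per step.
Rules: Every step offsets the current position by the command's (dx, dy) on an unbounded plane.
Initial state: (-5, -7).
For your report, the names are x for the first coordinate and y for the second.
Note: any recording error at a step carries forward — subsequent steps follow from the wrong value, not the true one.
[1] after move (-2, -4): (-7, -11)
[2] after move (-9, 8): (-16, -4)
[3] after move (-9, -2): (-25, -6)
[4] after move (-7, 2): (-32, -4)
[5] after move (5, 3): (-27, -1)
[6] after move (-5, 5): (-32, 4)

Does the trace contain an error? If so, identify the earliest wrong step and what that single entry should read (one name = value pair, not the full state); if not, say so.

step 1: x = -5 + (-2) = -7, y = -7 + (-4) = -11 -> exactly as logged
step 2: x = -7 + (-9) = -16, y = -11 + (8) = -3 -> the recorded entry deviates here
Conclusion: step 2 carries the first error; the entry should be y = -3.

step 2, y = -3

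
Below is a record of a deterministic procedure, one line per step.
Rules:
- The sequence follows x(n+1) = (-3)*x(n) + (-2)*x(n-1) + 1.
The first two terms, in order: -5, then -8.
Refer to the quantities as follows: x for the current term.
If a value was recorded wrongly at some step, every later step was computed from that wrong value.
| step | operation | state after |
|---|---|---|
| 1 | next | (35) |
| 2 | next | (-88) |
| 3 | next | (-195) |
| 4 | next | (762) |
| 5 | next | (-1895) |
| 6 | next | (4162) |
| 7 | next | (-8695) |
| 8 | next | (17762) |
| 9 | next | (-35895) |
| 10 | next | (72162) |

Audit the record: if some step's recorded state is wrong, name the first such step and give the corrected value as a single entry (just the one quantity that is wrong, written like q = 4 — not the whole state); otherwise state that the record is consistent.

step 3, x = 195

Step 1: x = -3*(-8) + (-2)*(-5) + (1) = 35 — confirmed correct.
Step 2: x = -3*(35) + (-2)*(-8) + (1) = -88 — consistent with the record.
Step 3: x = -3*(-88) + (-2)*(35) + (1) = 195 — the record has a different value.
Step 3 is the first one off; corrected, x = 195.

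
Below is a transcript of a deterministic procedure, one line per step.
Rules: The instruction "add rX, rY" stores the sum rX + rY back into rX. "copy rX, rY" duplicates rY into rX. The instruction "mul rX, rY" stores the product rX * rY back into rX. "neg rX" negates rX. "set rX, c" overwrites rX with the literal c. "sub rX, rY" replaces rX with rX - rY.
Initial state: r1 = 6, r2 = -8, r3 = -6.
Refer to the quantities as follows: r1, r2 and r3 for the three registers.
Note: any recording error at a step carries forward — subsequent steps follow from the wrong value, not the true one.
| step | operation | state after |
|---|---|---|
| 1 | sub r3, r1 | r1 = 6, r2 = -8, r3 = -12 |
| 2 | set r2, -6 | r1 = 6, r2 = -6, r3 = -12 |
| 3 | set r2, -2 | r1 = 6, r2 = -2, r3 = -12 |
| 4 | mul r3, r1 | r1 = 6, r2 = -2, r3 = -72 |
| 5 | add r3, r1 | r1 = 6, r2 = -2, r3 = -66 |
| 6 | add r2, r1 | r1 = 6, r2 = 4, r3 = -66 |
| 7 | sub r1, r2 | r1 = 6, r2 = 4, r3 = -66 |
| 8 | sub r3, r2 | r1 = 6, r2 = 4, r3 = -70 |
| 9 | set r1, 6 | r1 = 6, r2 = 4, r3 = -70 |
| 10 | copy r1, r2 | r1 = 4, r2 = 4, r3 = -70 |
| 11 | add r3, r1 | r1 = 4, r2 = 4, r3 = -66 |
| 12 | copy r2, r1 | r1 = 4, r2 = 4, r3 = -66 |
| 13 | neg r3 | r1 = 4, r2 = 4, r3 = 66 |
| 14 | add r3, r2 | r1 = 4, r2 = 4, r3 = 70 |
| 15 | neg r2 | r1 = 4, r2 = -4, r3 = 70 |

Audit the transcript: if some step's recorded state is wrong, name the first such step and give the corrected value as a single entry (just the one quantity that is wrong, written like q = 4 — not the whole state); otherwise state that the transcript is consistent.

step 7, r1 = 2

step 1: r3 = -6 - 6 = -12 -> consistent with the transcript
step 2: r2 = -6 -> agrees with the transcript
step 3: r2 = -2 -> verified
step 4: r3 = -12 * 6 = -72 -> verified
step 5: r3 = -72 + 6 = -66 -> in agreement
step 6: r2 = -2 + 6 = 4 -> exactly as logged
step 7: r1 = 6 - 4 = 2 -> this is not what the transcript shows
First deviation found at step 7; the corrected entry is r1 = 2.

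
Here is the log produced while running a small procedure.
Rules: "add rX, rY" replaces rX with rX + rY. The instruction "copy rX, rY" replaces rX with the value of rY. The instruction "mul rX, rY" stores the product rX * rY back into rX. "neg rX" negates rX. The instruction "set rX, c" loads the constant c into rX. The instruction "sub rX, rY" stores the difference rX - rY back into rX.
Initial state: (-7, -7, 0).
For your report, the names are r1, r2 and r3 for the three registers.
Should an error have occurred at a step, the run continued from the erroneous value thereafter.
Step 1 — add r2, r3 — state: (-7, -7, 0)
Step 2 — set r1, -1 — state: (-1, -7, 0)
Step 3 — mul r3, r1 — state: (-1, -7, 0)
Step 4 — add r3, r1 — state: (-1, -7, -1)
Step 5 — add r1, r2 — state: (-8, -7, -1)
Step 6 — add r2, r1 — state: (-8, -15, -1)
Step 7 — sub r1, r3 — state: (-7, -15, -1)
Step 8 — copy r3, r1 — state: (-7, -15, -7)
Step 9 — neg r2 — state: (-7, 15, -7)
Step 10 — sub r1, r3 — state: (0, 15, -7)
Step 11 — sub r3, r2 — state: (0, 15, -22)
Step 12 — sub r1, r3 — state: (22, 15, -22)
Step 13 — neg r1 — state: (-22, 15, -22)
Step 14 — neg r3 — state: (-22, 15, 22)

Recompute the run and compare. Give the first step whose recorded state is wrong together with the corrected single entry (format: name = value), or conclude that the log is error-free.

no error

step 1: r2 = -7 + 0 = -7 -> verified
step 2: r1 = -1 -> no discrepancy
step 3: r3 = 0 * -1 = 0 -> verified
step 4: r3 = 0 + -1 = -1 -> checks out
step 5: r1 = -1 + -7 = -8 -> confirmed correct
step 6: r2 = -7 + -8 = -15 -> same as recorded
step 7: r1 = -8 - -1 = -7 -> checks out
step 8: r3 = -7 -> agrees with the log
step 9: r2 = -(-15) = 15 -> matches
step 10: r1 = -7 - -7 = 0 -> matches
step 11: r3 = -7 - 15 = -22 -> agrees with the log
step 12: r1 = 0 - -22 = 22 -> consistent with the log
step 13: r1 = -(22) = -22 -> agrees with the log
step 14: r3 = -(-22) = 22 -> in agreement
No step deviates from the rules.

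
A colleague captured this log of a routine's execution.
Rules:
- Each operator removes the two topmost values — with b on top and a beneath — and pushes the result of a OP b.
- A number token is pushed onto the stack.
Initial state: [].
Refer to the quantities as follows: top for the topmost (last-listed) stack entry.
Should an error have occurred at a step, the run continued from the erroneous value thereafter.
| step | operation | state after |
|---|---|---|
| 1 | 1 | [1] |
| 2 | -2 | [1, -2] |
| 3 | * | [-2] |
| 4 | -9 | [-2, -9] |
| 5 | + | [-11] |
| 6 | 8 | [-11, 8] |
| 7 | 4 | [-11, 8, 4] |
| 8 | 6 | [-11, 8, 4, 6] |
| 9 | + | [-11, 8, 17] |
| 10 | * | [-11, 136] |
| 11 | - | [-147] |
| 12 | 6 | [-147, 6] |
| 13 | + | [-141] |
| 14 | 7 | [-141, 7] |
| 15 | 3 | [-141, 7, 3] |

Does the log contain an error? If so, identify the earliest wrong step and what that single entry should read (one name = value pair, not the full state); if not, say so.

1. push 1: top = 1 (confirmed correct)
2. push -2: top = -2 (agrees with the log)
3. 1 * -2 = -2 (no discrepancy)
4. push -9: top = -9 (confirmed correct)
5. -2 + -9 = -11 (matches)
6. push 8: top = 8 (same as recorded)
7. push 4: top = 4 (verified)
8. push 6: top = 6 (matches)
9. 4 + 6 = 10 (the log disagrees here)
The earliest wrong entry is at step 9: it should read top = 10.

step 9, top = 10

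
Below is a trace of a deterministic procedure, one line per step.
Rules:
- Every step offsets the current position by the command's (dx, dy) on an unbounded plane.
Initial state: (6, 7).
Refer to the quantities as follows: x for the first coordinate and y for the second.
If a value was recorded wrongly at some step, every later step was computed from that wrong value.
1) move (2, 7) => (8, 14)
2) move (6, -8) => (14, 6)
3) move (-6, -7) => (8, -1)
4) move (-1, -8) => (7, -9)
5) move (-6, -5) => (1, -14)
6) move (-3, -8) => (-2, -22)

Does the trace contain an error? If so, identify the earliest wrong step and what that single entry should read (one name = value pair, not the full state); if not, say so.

no error

Step 1: x = 6 + (2) = 8, y = 7 + (7) = 14 — agrees with the trace.
Step 2: x = 8 + (6) = 14, y = 14 + (-8) = 6 — agrees with the trace.
Step 3: x = 14 + (-6) = 8, y = 6 + (-7) = -1 — agrees with the trace.
Step 4: x = 8 + (-1) = 7, y = -1 + (-8) = -9 — exactly as logged.
Step 5: x = 7 + (-6) = 1, y = -9 + (-5) = -14 — confirmed correct.
Step 6: x = 1 + (-3) = -2, y = -14 + (-8) = -22 — no discrepancy.
Each recorded entry agrees with the recomputation.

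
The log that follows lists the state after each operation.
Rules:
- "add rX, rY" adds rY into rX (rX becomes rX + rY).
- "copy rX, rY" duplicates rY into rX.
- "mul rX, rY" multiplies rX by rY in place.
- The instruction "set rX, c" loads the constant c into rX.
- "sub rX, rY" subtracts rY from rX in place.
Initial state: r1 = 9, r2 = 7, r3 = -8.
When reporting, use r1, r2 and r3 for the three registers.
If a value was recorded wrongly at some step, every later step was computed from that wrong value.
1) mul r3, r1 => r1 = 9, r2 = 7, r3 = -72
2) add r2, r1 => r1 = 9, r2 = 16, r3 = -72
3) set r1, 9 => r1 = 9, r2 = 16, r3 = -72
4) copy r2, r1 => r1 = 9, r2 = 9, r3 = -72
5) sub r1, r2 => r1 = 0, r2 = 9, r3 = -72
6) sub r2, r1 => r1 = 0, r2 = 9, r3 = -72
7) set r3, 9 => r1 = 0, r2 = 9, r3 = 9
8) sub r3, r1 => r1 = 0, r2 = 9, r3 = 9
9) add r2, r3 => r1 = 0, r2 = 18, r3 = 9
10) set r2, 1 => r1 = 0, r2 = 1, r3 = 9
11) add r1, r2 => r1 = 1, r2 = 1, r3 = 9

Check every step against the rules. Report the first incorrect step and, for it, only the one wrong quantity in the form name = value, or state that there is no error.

no error

step 1: r3 = -8 * 9 = -72 -> in agreement
step 2: r2 = 7 + 9 = 16 -> verified
step 3: r1 = 9 -> matches
step 4: r2 = 9 -> confirmed correct
step 5: r1 = 9 - 9 = 0 -> confirmed correct
step 6: r2 = 9 - 0 = 9 -> agrees with the log
step 7: r3 = 9 -> exactly as logged
step 8: r3 = 9 - 0 = 9 -> no discrepancy
step 9: r2 = 9 + 9 = 18 -> same as recorded
step 10: r2 = 1 -> agrees with the log
step 11: r1 = 0 + 1 = 1 -> agrees with the log
Each recorded entry agrees with the recomputation.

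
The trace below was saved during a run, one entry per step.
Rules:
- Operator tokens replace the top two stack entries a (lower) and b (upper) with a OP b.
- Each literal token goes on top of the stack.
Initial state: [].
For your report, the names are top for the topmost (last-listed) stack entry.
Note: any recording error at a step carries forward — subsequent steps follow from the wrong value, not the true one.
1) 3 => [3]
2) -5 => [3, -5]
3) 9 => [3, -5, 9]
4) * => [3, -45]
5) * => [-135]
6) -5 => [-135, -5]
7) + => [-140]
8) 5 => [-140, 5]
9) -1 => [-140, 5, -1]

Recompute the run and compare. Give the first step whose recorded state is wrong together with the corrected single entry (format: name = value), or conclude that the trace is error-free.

Recomputing the run from the initial state:
step 1: [3]
step 2: [3, -5]
step 3: [3, -5, 9]
step 4: [3, -45]
step 5: [-135]
step 6: [-135, -5]
step 7: [-140]
step 8: [-140, 5]
step 9: [-140, 5, -1]
This matches the trace at every step.

no error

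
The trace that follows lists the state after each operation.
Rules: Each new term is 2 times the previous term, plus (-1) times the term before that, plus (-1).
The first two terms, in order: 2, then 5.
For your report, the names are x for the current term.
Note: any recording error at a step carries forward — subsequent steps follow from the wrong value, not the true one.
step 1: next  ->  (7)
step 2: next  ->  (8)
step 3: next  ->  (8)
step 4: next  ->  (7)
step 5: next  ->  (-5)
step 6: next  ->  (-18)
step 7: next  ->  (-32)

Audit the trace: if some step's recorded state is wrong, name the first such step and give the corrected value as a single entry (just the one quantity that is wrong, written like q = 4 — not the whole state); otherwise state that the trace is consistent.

step 5, x = 5

Recomputing the run from the initial state:
step 1: x = 7
step 2: x = 8
step 3: x = 8
step 4: x = 7
step 5: x = 5
step 6: x = 2
step 7: x = -2
The first disagreement with the trace is at step 5, where the value should be x = 5.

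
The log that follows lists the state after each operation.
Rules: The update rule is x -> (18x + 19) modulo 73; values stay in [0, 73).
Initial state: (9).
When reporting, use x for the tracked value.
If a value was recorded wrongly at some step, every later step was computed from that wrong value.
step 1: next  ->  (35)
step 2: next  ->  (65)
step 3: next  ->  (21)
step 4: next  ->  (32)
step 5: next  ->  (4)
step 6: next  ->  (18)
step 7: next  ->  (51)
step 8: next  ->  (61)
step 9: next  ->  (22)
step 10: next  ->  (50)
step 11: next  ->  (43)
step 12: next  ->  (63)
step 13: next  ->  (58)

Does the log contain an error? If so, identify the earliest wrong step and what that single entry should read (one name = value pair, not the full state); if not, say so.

step 5, x = 11

Recomputing the run from the initial state:
step 1: x = 35
step 2: x = 65
step 3: x = 21
step 4: x = 32
step 5: x = 11
step 6: x = 71
step 7: x = 56
step 8: x = 5
step 9: x = 36
step 10: x = 10
step 11: x = 53
step 12: x = 24
step 13: x = 13
The first disagreement with the log is at step 5, where the value should be x = 11.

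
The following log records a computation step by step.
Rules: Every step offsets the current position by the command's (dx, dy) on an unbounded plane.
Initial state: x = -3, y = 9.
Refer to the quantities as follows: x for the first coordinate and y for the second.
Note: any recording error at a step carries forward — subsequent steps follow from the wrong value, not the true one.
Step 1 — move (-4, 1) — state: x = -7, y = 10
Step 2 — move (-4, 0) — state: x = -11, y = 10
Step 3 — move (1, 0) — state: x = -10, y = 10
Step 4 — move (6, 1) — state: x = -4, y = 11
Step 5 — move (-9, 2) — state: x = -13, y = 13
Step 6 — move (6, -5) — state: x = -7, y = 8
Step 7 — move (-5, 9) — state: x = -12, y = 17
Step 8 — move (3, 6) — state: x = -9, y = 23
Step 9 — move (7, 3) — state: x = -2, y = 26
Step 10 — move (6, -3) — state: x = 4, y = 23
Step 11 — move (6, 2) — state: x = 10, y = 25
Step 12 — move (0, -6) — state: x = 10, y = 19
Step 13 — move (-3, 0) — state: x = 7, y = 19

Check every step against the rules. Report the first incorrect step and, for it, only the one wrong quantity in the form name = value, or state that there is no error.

no error

Recomputing the run from the initial state:
step 1: x = -7, y = 10
step 2: x = -11, y = 10
step 3: x = -10, y = 10
step 4: x = -4, y = 11
step 5: x = -13, y = 13
step 6: x = -7, y = 8
step 7: x = -12, y = 17
step 8: x = -9, y = 23
step 9: x = -2, y = 26
step 10: x = 4, y = 23
step 11: x = 10, y = 25
step 12: x = 10, y = 19
step 13: x = 7, y = 19
This matches the log at every step.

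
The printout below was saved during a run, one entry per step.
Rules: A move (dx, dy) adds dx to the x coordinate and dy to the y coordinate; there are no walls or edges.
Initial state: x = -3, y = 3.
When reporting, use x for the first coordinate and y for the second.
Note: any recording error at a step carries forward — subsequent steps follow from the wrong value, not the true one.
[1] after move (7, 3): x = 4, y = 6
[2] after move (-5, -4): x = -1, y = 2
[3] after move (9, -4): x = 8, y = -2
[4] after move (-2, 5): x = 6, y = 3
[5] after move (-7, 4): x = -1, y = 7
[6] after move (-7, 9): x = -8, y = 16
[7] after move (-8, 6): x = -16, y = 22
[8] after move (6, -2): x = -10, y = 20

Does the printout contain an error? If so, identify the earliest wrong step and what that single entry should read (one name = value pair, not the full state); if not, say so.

no error

Recomputing the run from the initial state:
step 1: x = 4, y = 6
step 2: x = -1, y = 2
step 3: x = 8, y = -2
step 4: x = 6, y = 3
step 5: x = -1, y = 7
step 6: x = -8, y = 16
step 7: x = -16, y = 22
step 8: x = -10, y = 20
This matches the printout at every step.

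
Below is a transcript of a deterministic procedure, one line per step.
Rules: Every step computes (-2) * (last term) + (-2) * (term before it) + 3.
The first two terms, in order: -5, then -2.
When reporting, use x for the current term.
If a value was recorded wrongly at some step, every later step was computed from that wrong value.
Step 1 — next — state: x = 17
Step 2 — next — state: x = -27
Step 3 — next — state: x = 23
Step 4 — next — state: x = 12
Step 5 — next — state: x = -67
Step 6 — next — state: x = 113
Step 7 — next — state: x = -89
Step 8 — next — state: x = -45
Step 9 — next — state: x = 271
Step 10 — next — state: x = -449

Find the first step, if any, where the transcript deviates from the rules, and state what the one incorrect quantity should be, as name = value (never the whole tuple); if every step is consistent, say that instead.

step 4, x = 11

1. x = -2*(-2) + (-2)*(-5) + (3) = 17 (no discrepancy)
2. x = -2*(17) + (-2)*(-2) + (3) = -27 (same as recorded)
3. x = -2*(-27) + (-2)*(17) + (3) = 23 (agrees with the transcript)
4. x = -2*(23) + (-2)*(-27) + (3) = 11 (the transcript disagrees here)
That makes step 4 the first incorrect line — x = 11 is what it should show.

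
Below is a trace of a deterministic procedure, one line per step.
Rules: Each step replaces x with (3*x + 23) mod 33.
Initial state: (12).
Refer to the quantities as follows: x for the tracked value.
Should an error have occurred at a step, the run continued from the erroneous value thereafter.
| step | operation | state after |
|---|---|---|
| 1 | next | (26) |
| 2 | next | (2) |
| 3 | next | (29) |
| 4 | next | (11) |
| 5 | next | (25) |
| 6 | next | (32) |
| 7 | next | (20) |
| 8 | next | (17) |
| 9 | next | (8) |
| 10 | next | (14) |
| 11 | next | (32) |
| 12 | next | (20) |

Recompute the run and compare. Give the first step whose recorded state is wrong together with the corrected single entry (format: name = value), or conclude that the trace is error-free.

Step 1: x = (3*12 + 23) mod 33 = 26 — matches.
Step 2: x = (3*26 + 23) mod 33 = 2 — consistent with the trace.
Step 3: x = (3*2 + 23) mod 33 = 29 — matches.
Step 4: x = (3*29 + 23) mod 33 = 11 — matches.
Step 5: x = (3*11 + 23) mod 33 = 23 — the trace disagrees here.
Step 5 is the first one off; corrected, x = 23.

step 5, x = 23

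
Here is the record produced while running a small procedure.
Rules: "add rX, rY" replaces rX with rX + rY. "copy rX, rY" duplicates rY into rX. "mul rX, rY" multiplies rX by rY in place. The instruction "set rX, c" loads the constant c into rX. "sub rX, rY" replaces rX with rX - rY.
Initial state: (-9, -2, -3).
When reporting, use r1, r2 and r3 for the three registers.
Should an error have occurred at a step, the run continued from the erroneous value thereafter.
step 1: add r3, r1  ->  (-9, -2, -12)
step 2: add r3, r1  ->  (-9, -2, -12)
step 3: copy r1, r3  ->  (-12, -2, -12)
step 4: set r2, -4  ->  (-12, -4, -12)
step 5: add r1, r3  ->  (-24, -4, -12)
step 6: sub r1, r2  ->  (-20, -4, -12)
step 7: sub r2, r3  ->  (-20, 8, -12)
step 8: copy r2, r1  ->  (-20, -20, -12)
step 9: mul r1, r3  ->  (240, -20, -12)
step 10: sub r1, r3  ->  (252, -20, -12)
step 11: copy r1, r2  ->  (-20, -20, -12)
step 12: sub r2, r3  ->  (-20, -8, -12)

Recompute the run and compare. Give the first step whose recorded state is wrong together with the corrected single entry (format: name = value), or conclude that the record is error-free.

step 2, r3 = -21

1. r3 = -3 + -9 = -12 (confirmed correct)
2. r3 = -12 + -9 = -21 (first mismatch against the record)
The earliest wrong entry is at step 2: it should read r3 = -21.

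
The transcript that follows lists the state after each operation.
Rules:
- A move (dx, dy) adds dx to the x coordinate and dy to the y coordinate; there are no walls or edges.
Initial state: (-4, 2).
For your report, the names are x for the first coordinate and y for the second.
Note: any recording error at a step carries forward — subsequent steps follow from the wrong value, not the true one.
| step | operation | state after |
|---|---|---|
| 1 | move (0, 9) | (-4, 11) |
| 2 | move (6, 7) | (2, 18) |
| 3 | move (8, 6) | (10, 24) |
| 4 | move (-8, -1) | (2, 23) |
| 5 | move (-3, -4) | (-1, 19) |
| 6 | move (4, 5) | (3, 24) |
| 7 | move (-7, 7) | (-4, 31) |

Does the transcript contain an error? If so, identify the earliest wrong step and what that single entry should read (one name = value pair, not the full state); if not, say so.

no error

Step 1: x = -4 + (0) = -4, y = 2 + (9) = 11 — confirmed correct.
Step 2: x = -4 + (6) = 2, y = 11 + (7) = 18 — consistent with the transcript.
Step 3: x = 2 + (8) = 10, y = 18 + (6) = 24 — checks out.
Step 4: x = 10 + (-8) = 2, y = 24 + (-1) = 23 — no discrepancy.
Step 5: x = 2 + (-3) = -1, y = 23 + (-4) = 19 — no discrepancy.
Step 6: x = -1 + (4) = 3, y = 19 + (5) = 24 — checks out.
Step 7: x = 3 + (-7) = -4, y = 24 + (7) = 31 — no discrepancy.
The recomputation confirms every line.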